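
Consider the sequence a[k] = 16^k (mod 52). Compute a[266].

a[1] = 16; a[2] = 48; a[3] = 40; a[4] = 16.
The sequence repeats with period 3.
So a[266] = a[1 + ((266-1) mod 3)] = a[2] = 48.

48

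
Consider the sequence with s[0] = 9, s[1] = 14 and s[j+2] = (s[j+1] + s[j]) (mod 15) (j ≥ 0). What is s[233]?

8

We have s[0] = 9; s[1] = 14; s[2] = 8; s[3] = 7; s[4] = 0; s[5] = 7; s[6] = 7; s[7] = 14; s[8] = 6; s[9] = 5; s[10] = 11; s[11] = 1; s[12] = 12; s[13] = 13; s[14] = 10; s[15] = 8; s[16] = 3; s[17] = 11; s[18] = 14; s[19] = 10; s[20] = 9; s[21] = 4; s[22] = 13; s[23] = 2; s[24] = 0; s[25] = 2; s[26] = 2; s[27] = 4; s[28] = 6; s[29] = 10; s[30] = 1; s[31] = 11; s[32] = 12; s[33] = 8; s[34] = 5; s[35] = 13; s[36] = 3; s[37] = 1; s[38] = 4; s[39] = 5; s[40] = 9; s[41] = 14.
The sequence repeats with period 40.
So s[233] = s[0 + ((233-0) mod 40)] = s[33] = 8.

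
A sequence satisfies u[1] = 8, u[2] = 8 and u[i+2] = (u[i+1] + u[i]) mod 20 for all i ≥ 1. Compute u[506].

We have u[1] = 8, u[2] = 8, u[3] = 16, u[4] = 4, u[5] = 0, u[6] = 4, u[7] = 4, u[8] = 8, u[9] = 12, u[10] = 0, u[11] = 12, u[12] = 12, u[13] = 4, u[14] = 16, u[15] = 0, u[16] = 16, u[17] = 16, u[18] = 12, u[19] = 8, u[20] = 0, u[21] = 8, u[22] = 8.
The sequence repeats with period 20.
So u[506] = u[1 + ((506-1) mod 20)] = u[6] = 4.

4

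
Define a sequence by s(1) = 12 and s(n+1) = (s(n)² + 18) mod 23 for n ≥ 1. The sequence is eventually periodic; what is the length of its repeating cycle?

3

Listing terms: s(1) = 12,  s(2) = 1,  s(3) = 19,  s(4) = 11,  s(5) = 1.
Since s(5) = s(2) = 1, the sequence is eventually periodic: after a pre-period of length 1 it cycles with period 3.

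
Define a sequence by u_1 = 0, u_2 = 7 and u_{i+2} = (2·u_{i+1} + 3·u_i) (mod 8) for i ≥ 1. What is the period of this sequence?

Computing terms: u_1 = 0, u_2 = 7, u_3 = 6, u_4 = 1, u_5 = 4, u_6 = 3, u_7 = 2, u_8 = 5, u_9 = 0, u_{10} = 7.
The sequence repeats with period 8.

8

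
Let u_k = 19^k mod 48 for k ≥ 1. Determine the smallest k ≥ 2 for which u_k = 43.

3

Computing terms: u_1 = 19, u_2 = 25, u_3 = 43, u_4 = 1, u_5 = 19.
The sequence repeats with period 4.
The value 43 first appears (with k ≥ 2) at u_3.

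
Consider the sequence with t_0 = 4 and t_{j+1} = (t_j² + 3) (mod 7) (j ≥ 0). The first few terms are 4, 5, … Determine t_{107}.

0

t_0 = 4,  t_1 = 5,  t_2 = 0,  t_3 = 3,  t_4 = 5.
Since t_4 = t_1 = 5, the sequence is eventually periodic: after a pre-period of length 1 it cycles with period 3.
For j ≥ 1, t_j depends only on (j - 1) mod 3. (107 - 1) mod 3 = 1, so t_{107} = t_2 = 0.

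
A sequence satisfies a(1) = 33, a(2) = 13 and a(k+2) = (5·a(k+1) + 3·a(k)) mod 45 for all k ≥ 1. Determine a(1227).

Listing terms: a(1) = 33; a(2) = 13; a(3) = 29; a(4) = 4; a(5) = 17; a(6) = 7; a(7) = 41; a(8) = 1; a(9) = 38; a(10) = 13; a(11) = 44; a(12) = 34; a(13) = 32; a(14) = 37; a(15) = 11; a(16) = 31; a(17) = 8; a(18) = 43; a(19) = 14; a(20) = 19; a(21) = 2; a(22) = 22; a(23) = 26; a(24) = 16; a(25) = 23; a(26) = 28; a(27) = 29; a(28) = 4.
Since (a(27), a(28)) = (a(3), a(4)) = (29, 4) (two consecutive terms determine the rest), the sequence is eventually periodic: after a pre-period of length 2 it cycles with period 24.
For k ≥ 3, a(k) depends only on (k - 3) mod 24. (1227 - 3) mod 24 = 0, so a(1227) = a(3) = 29.

29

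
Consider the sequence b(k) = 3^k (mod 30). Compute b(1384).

b(1) = 3; b(2) = 9; b(3) = 27; b(4) = 21; b(5) = 3.
The sequence repeats with period 4.
So b(1384) = b(1 + ((1384-1) mod 4)) = b(4) = 21.

21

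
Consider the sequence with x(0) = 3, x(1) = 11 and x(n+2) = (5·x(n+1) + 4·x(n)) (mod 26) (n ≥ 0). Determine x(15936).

19

Listing terms: x(0) = 3; x(1) = 11; x(2) = 15; x(3) = 15; x(4) = 5; x(5) = 7; x(6) = 3; x(7) = 17; x(8) = 19; x(9) = 7; x(10) = 7; x(11) = 11; x(12) = 5; x(13) = 17; x(14) = 1; x(15) = 21; x(16) = 5; x(17) = 5; x(18) = 19; x(19) = 11; x(20) = 1; x(21) = 23; x(22) = 15; x(23) = 11; x(24) = 11; x(25) = 21; x(26) = 19; x(27) = 23; x(28) = 9; x(29) = 7; x(30) = 19; x(31) = 19; x(32) = 15; x(33) = 21; x(34) = 9; x(35) = 25; x(36) = 5; x(37) = 21; x(38) = 21; x(39) = 7; x(40) = 15; x(41) = 25; x(42) = 3; x(43) = 11.
The sequence repeats with period 42.
(15936 - 0) mod 42 = 18, so x(15936) = x(18) = 19.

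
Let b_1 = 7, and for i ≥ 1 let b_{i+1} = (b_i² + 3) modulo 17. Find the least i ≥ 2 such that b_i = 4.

3

We have b_1 = 7, b_2 = 1, b_3 = 4, b_4 = 2, b_5 = 7.
Since b_5 = b_1 = 7, the sequence is periodic with period 4.
The value 4 first appears (with i ≥ 2) at b_3.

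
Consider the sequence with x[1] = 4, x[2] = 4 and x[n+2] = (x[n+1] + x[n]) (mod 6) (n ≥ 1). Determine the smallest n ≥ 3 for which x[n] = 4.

x[1] = 4,  x[2] = 4,  x[3] = 2,  x[4] = 0,  x[5] = 2,  x[6] = 2,  x[7] = 4,  x[8] = 0,  x[9] = 4,  x[10] = 4.
The sequence repeats with period 8.
The value 4 first appears (with n ≥ 3) at x[7].

7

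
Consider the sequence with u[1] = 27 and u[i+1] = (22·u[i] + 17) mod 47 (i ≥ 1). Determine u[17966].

u[1] = 27,  u[2] = 0,  u[3] = 17,  u[4] = 15,  u[5] = 18,  u[6] = 37,  u[7] = 32,  u[8] = 16,  u[9] = 40,  u[10] = 4,  u[11] = 11,  u[12] = 24,  u[13] = 28,  u[14] = 22,  u[15] = 31,  u[16] = 41,  u[17] = 26,  u[18] = 25,  u[19] = 3,  u[20] = 36,  u[21] = 10,  u[22] = 2,  u[23] = 14,  u[24] = 43,  u[25] = 23,  u[26] = 6,  u[27] = 8,  u[28] = 5,  u[29] = 33,  u[30] = 38,  u[31] = 7,  u[32] = 30,  u[33] = 19,  u[34] = 12,  u[35] = 46,  u[36] = 42,  u[37] = 1,  u[38] = 39,  u[39] = 29,  u[40] = 44,  u[41] = 45,  u[42] = 20,  u[43] = 34,  u[44] = 13,  u[45] = 21,  u[46] = 9,  u[47] = 27.
The sequence repeats with period 46.
So u[17966] = u[1 + ((17966-1) mod 46)] = u[26] = 6.

6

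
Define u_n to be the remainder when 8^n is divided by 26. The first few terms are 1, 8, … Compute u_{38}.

12

We have u_0 = 1; u_1 = 8; u_2 = 12; u_3 = 18; u_4 = 14; u_5 = 8.
Since u_5 = u_1 = 8, the sequence is eventually periodic: after a pre-period of length 1 it cycles with period 4.
For n ≥ 1, u_n depends only on (n - 1) mod 4. (38 - 1) mod 4 = 1, so u_{38} = u_2 = 12.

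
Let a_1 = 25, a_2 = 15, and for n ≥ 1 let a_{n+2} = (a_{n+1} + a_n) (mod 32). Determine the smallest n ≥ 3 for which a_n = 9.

a_1 = 25,  a_2 = 15,  a_3 = 8,  a_4 = 23,  a_5 = 31,  a_6 = 22,  a_7 = 21,  a_8 = 11,  a_9 = 0,  a_{10} = 11,  a_{11} = 11,  a_{12} = 22,  a_{13} = 1,  a_{14} = 23,  a_{15} = 24,  a_{16} = 15,  a_{17} = 7,  a_{18} = 22,  a_{19} = 29,  a_{20} = 19,  a_{21} = 16,  a_{22} = 3,  a_{23} = 19,  a_{24} = 22,  a_{25} = 9,  a_{26} = 31,  a_{27} = 8,  a_{28} = 7,  a_{29} = 15,  a_{30} = 22,  a_{31} = 5,  a_{32} = 27,  a_{33} = 0,  a_{34} = 27,  a_{35} = 27,  a_{36} = 22,  a_{37} = 17,  a_{38} = 7,  a_{39} = 24,  a_{40} = 31,  a_{41} = 23,  a_{42} = 22,  a_{43} = 13,  a_{44} = 3,  a_{45} = 16,  a_{46} = 19,  a_{47} = 3,  a_{48} = 22,  a_{49} = 25,  a_{50} = 15.
The sequence repeats with period 48.
The value 9 first appears (with n ≥ 3) at a_{25}.

25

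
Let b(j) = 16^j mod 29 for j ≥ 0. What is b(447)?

Listing terms: b(0) = 1; b(1) = 16; b(2) = 24; b(3) = 7; b(4) = 25; b(5) = 23; b(6) = 20; b(7) = 1.
Since b(7) = b(0) = 1, the sequence is periodic with period 7.
So b(447) = b(0 + ((447-0) mod 7)) = b(6) = 20.

20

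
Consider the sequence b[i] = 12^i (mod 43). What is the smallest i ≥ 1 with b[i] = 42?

We have b[0] = 1, b[1] = 12, b[2] = 15, b[3] = 8, b[4] = 10, b[5] = 34, b[6] = 21, b[7] = 37, b[8] = 14, b[9] = 39, b[10] = 38, b[11] = 26, b[12] = 11, b[13] = 3, b[14] = 36, b[15] = 2, b[16] = 24, b[17] = 30, b[18] = 16, b[19] = 20, b[20] = 25, b[21] = 42, b[22] = 31, b[23] = 28, b[24] = 35, b[25] = 33, b[26] = 9, b[27] = 22, b[28] = 6, b[29] = 29, b[30] = 4, b[31] = 5, b[32] = 17, b[33] = 32, b[34] = 40, b[35] = 7, b[36] = 41, b[37] = 19, b[38] = 13, b[39] = 27, b[40] = 23, b[41] = 18, b[42] = 1.
The sequence repeats with period 42.
The value 42 first appears (with i ≥ 1) at b[21].

21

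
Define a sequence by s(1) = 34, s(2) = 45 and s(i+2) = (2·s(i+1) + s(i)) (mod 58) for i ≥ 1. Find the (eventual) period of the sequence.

Listing terms: s(1) = 34; s(2) = 45; s(3) = 8; s(4) = 3; s(5) = 14; s(6) = 31; s(7) = 18; s(8) = 9; s(9) = 36; s(10) = 23; s(11) = 24; s(12) = 13; s(13) = 50; s(14) = 55; s(15) = 44; s(16) = 27; s(17) = 40; s(18) = 49; s(19) = 22; s(20) = 35; s(21) = 34; s(22) = 45.
Since (s(21), s(22)) = (s(1), s(2)) = (34, 45) (two consecutive terms determine the rest), the sequence is periodic with period 20.

20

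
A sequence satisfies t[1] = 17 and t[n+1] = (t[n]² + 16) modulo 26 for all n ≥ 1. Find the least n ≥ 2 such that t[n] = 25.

5

t[1] = 17,  t[2] = 19,  t[3] = 13,  t[4] = 3,  t[5] = 25,  t[6] = 17.
The sequence repeats with period 5.
The value 25 first appears (with n ≥ 2) at t[5].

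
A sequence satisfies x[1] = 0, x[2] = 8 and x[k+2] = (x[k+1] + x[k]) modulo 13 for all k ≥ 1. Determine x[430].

Computing terms: x[1] = 0,  x[2] = 8,  x[3] = 8,  x[4] = 3,  x[5] = 11,  x[6] = 1,  x[7] = 12,  x[8] = 0,  x[9] = 12,  x[10] = 12,  x[11] = 11,  x[12] = 10,  x[13] = 8,  x[14] = 5,  x[15] = 0,  x[16] = 5,  x[17] = 5,  x[18] = 10,  x[19] = 2,  x[20] = 12,  x[21] = 1,  x[22] = 0,  x[23] = 1,  x[24] = 1,  x[25] = 2,  x[26] = 3,  x[27] = 5,  x[28] = 8,  x[29] = 0,  x[30] = 8.
Since (x[29], x[30]) = (x[1], x[2]) = (0, 8) (two consecutive terms determine the rest), the sequence is periodic with period 28.
So x[430] = x[1 + ((430-1) mod 28)] = x[10] = 12.

12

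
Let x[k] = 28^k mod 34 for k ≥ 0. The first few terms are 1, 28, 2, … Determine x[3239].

We have x[0] = 1, x[1] = 28, x[2] = 2, x[3] = 22, x[4] = 4, x[5] = 10, x[6] = 8, x[7] = 20, x[8] = 16, x[9] = 6, x[10] = 32, x[11] = 12, x[12] = 30, x[13] = 24, x[14] = 26, x[15] = 14, x[16] = 18, x[17] = 28.
Since x[17] = x[1] = 28, the sequence is eventually periodic: after a pre-period of length 1 it cycles with period 16.
For k ≥ 1, x[k] depends only on (k - 1) mod 16. (3239 - 1) mod 16 = 6, so x[3239] = x[7] = 20.

20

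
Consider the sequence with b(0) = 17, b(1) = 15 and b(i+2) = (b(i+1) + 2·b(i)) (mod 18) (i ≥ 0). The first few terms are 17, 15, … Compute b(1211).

11

We have b(0) = 17, b(1) = 15, b(2) = 13, b(3) = 7, b(4) = 15, b(5) = 11, b(6) = 5, b(7) = 9, b(8) = 1, b(9) = 1, b(10) = 3, b(11) = 5, b(12) = 11, b(13) = 3, b(14) = 7, b(15) = 13, b(16) = 9, b(17) = 17, b(18) = 17, b(19) = 15.
Since (b(18), b(19)) = (b(0), b(1)) = (17, 15) (two consecutive terms determine the rest), the sequence is periodic with period 18.
(1211 - 0) mod 18 = 5, so b(1211) = b(5) = 11.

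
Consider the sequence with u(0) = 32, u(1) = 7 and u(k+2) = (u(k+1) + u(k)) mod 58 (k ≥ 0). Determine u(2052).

12

We have u(0) = 32, u(1) = 7, u(2) = 39, u(3) = 46, u(4) = 27, u(5) = 15, u(6) = 42, u(7) = 57, u(8) = 41, u(9) = 40, u(10) = 23, u(11) = 5, u(12) = 28, u(13) = 33, u(14) = 3, u(15) = 36, u(16) = 39, u(17) = 17, u(18) = 56, u(19) = 15, u(20) = 13, u(21) = 28, u(22) = 41, u(23) = 11, u(24) = 52, u(25) = 5, u(26) = 57, u(27) = 4, u(28) = 3, u(29) = 7, u(30) = 10, u(31) = 17, u(32) = 27, u(33) = 44, u(34) = 13, u(35) = 57, u(36) = 12, u(37) = 11, u(38) = 23, u(39) = 34, u(40) = 57, u(41) = 33, u(42) = 32, u(43) = 7.
The sequence repeats with period 42.
(2052 - 0) mod 42 = 36, so u(2052) = u(36) = 12.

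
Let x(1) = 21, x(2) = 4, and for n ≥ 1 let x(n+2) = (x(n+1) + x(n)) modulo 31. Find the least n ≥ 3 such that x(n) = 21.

Listing terms: x(1) = 21, x(2) = 4, x(3) = 25, x(4) = 29, x(5) = 23, x(6) = 21, x(7) = 13, x(8) = 3, x(9) = 16, x(10) = 19, x(11) = 4, x(12) = 23, x(13) = 27, x(14) = 19, x(15) = 15, x(16) = 3, x(17) = 18, x(18) = 21, x(19) = 8, x(20) = 29, x(21) = 6, x(22) = 4, x(23) = 10, x(24) = 14, x(25) = 24, x(26) = 7, x(27) = 0, x(28) = 7, x(29) = 7, x(30) = 14, x(31) = 21, x(32) = 4.
Since (x(31), x(32)) = (x(1), x(2)) = (21, 4) (two consecutive terms determine the rest), the sequence is periodic with period 30.
The value 21 first appears (with n ≥ 3) at x(6).

6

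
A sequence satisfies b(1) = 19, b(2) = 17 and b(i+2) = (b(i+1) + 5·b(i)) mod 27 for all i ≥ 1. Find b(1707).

13

Listing terms: b(1) = 19; b(2) = 17; b(3) = 4; b(4) = 8; b(5) = 1; b(6) = 14; b(7) = 19; b(8) = 8; b(9) = 22; b(10) = 8; b(11) = 10; b(12) = 23; b(13) = 19; b(14) = 26; b(15) = 13; b(16) = 8; b(17) = 19; b(18) = 5; b(19) = 19; b(20) = 17.
Since (b(19), b(20)) = (b(1), b(2)) = (19, 17) (two consecutive terms determine the rest), the sequence is periodic with period 18.
(1707 - 1) mod 18 = 14, so b(1707) = b(15) = 13.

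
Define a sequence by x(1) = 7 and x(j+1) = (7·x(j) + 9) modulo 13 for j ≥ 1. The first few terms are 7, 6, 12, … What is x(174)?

Computing terms: x(1) = 7,  x(2) = 6,  x(3) = 12,  x(4) = 2,  x(5) = 10,  x(6) = 1,  x(7) = 3,  x(8) = 4,  x(9) = 11,  x(10) = 8,  x(11) = 0,  x(12) = 9,  x(13) = 7.
The sequence repeats with period 12.
(174 - 1) mod 12 = 5, so x(174) = x(6) = 1.

1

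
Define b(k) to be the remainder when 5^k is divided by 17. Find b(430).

We have b(0) = 1; b(1) = 5; b(2) = 8; b(3) = 6; b(4) = 13; b(5) = 14; b(6) = 2; b(7) = 10; b(8) = 16; b(9) = 12; b(10) = 9; b(11) = 11; b(12) = 4; b(13) = 3; b(14) = 15; b(15) = 7; b(16) = 1.
Since b(16) = b(0) = 1, the sequence is periodic with period 16.
So b(430) = b(0 + ((430-0) mod 16)) = b(14) = 15.

15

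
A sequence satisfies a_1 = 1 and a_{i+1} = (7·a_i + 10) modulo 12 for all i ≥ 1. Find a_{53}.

5

a_1 = 1,  a_2 = 5,  a_3 = 9,  a_4 = 1.
The sequence repeats with period 3.
(53 - 1) mod 3 = 1, so a_{53} = a_2 = 5.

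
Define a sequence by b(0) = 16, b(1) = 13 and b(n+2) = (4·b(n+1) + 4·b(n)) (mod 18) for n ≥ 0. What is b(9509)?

Listing terms: b(0) = 16; b(1) = 13; b(2) = 8; b(3) = 12; b(4) = 8; b(5) = 8; b(6) = 10; b(7) = 0; b(8) = 4; b(9) = 16; b(10) = 8; b(11) = 6; b(12) = 2; b(13) = 14; b(14) = 10; b(15) = 6; b(16) = 10; b(17) = 10; b(18) = 8; b(19) = 0; b(20) = 14; b(21) = 2; b(22) = 10; b(23) = 12; b(24) = 16; b(25) = 4; b(26) = 8; b(27) = 12.
Since (b(26), b(27)) = (b(2), b(3)) = (8, 12) (two consecutive terms determine the rest), the sequence is eventually periodic: after a pre-period of length 2 it cycles with period 24.
For n ≥ 2, b(n) depends only on (n - 2) mod 24. (9509 - 2) mod 24 = 3, so b(9509) = b(5) = 8.

8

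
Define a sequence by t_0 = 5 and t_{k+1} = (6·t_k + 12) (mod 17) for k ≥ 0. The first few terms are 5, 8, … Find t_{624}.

t_0 = 5,  t_1 = 8,  t_2 = 9,  t_3 = 15,  t_4 = 0,  t_5 = 12,  t_6 = 16,  t_7 = 6,  t_8 = 14,  t_9 = 11,  t_{10} = 10,  t_{11} = 4,  t_{12} = 2,  t_{13} = 7,  t_{14} = 3,  t_{15} = 13,  t_{16} = 5.
Since t_{16} = t_0 = 5, the sequence is periodic with period 16.
So t_{624} = t_{0 + ((624-0) mod 16)} = t_0 = 5.

5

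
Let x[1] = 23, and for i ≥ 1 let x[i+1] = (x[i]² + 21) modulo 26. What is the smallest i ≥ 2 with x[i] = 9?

5

We have x[1] = 23; x[2] = 4; x[3] = 11; x[4] = 12; x[5] = 9; x[6] = 24; x[7] = 25; x[8] = 22; x[9] = 11.
Since x[9] = x[3] = 11, the sequence is eventually periodic: after a pre-period of length 2 it cycles with period 6.
The value 9 first appears (with i ≥ 2) at x[5].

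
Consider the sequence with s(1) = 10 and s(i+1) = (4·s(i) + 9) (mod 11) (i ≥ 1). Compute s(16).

10

We have s(1) = 10; s(2) = 5; s(3) = 7; s(4) = 4; s(5) = 3; s(6) = 10.
Since s(6) = s(1) = 10, the sequence is periodic with period 5.
So s(16) = s(1 + ((16-1) mod 5)) = s(1) = 10.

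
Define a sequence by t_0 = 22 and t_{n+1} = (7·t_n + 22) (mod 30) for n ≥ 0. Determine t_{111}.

10

t_0 = 22, t_1 = 26, t_2 = 24, t_3 = 10, t_4 = 2, t_5 = 6, t_6 = 4, t_7 = 20, t_8 = 12, t_9 = 16, t_{10} = 14, t_{11} = 0, t_{12} = 22.
The sequence repeats with period 12.
So t_{111} = t_{0 + ((111-0) mod 12)} = t_3 = 10.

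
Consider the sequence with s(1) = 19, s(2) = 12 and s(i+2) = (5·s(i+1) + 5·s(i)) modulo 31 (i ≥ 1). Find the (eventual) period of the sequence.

30

s(1) = 19; s(2) = 12; s(3) = 0; s(4) = 29; s(5) = 21; s(6) = 2; s(7) = 22; s(8) = 27; s(9) = 28; s(10) = 27; s(11) = 27; s(12) = 22; s(13) = 28; s(14) = 2; s(15) = 26; s(16) = 16; s(17) = 24; s(18) = 14; s(19) = 4; s(20) = 28; s(21) = 5; s(22) = 10; s(23) = 13; s(24) = 22; s(25) = 20; s(26) = 24; s(27) = 3; s(28) = 11; s(29) = 8; s(30) = 2; s(31) = 19; s(32) = 12.
The sequence repeats with period 30.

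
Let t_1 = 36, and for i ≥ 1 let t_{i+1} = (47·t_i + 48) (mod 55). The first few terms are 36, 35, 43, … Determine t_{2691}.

3

Listing terms: t_1 = 36,  t_2 = 35,  t_3 = 43,  t_4 = 34,  t_5 = 51,  t_6 = 25,  t_7 = 13,  t_8 = 54,  t_9 = 1,  t_{10} = 40,  t_{11} = 3,  t_{12} = 24,  t_{13} = 21,  t_{14} = 45,  t_{15} = 18,  t_{16} = 14,  t_{17} = 46,  t_{18} = 10,  t_{19} = 23,  t_{20} = 29,  t_{21} = 36.
The sequence repeats with period 20.
(2691 - 1) mod 20 = 10, so t_{2691} = t_{11} = 3.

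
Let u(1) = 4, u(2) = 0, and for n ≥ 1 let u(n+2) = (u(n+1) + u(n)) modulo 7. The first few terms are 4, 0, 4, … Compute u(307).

Listing terms: u(1) = 4, u(2) = 0, u(3) = 4, u(4) = 4, u(5) = 1, u(6) = 5, u(7) = 6, u(8) = 4, u(9) = 3, u(10) = 0, u(11) = 3, u(12) = 3, u(13) = 6, u(14) = 2, u(15) = 1, u(16) = 3, u(17) = 4, u(18) = 0.
Since (u(17), u(18)) = (u(1), u(2)) = (4, 0) (two consecutive terms determine the rest), the sequence is periodic with period 16.
(307 - 1) mod 16 = 2, so u(307) = u(3) = 4.

4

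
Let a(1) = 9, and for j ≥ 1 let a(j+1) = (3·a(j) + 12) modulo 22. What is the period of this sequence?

We have a(1) = 9; a(2) = 17; a(3) = 19; a(4) = 3; a(5) = 21; a(6) = 9.
The sequence repeats with period 5.

5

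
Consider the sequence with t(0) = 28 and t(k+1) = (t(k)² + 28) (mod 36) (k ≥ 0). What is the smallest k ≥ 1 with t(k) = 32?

2

Computing terms: t(0) = 28,  t(1) = 20,  t(2) = 32,  t(3) = 8,  t(4) = 20.
Since t(4) = t(1) = 20, the sequence is eventually periodic: after a pre-period of length 1 it cycles with period 3.
The value 32 first appears (with k ≥ 1) at t(2).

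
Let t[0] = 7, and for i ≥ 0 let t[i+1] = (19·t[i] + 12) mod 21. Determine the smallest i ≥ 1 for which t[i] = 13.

Computing terms: t[0] = 7; t[1] = 19; t[2] = 16; t[3] = 1; t[4] = 10; t[5] = 13; t[6] = 7.
The sequence repeats with period 6.
The value 13 first appears (with i ≥ 1) at t[5].

5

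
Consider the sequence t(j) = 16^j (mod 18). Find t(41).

We have t(1) = 16, t(2) = 4, t(3) = 10, t(4) = 16.
The sequence repeats with period 3.
(41 - 1) mod 3 = 1, so t(41) = t(2) = 4.

4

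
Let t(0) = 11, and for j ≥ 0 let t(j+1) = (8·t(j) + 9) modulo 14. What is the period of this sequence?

Computing terms: t(0) = 11, t(1) = 13, t(2) = 1, t(3) = 3, t(4) = 5, t(5) = 7, t(6) = 9, t(7) = 11.
Since t(7) = t(0) = 11, the sequence is periodic with period 7.

7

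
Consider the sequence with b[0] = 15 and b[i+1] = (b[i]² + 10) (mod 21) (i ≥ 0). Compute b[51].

Listing terms: b[0] = 15,  b[1] = 4,  b[2] = 5,  b[3] = 14,  b[4] = 17,  b[5] = 5.
Since b[5] = b[2] = 5, the sequence is eventually periodic: after a pre-period of length 2 it cycles with period 3.
For i ≥ 2, b[i] depends only on (i - 2) mod 3. (51 - 2) mod 3 = 1, so b[51] = b[3] = 14.

14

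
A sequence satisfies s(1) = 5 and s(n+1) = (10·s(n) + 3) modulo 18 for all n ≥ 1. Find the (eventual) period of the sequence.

Listing terms: s(1) = 5; s(2) = 17; s(3) = 11; s(4) = 5.
The sequence repeats with period 3.

3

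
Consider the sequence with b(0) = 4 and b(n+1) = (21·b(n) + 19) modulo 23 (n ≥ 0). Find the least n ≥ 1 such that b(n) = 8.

Listing terms: b(0) = 4; b(1) = 11; b(2) = 20; b(3) = 2; b(4) = 15; b(5) = 12; b(6) = 18; b(7) = 6; b(8) = 7; b(9) = 5; b(10) = 9; b(11) = 1; b(12) = 17; b(13) = 8; b(14) = 3; b(15) = 13; b(16) = 16; b(17) = 10; b(18) = 22; b(19) = 21; b(20) = 0; b(21) = 19; b(22) = 4.
The sequence repeats with period 22.
The value 8 first appears (with n ≥ 1) at b(13).

13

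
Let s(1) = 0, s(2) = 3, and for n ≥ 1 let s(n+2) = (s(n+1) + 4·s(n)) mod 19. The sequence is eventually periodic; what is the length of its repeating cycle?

18

Listing terms: s(1) = 0; s(2) = 3; s(3) = 3; s(4) = 15; s(5) = 8; s(6) = 11; s(7) = 5; s(8) = 11; s(9) = 12; s(10) = 18; s(11) = 9; s(12) = 5; s(13) = 3; s(14) = 4; s(15) = 16; s(16) = 13; s(17) = 1; s(18) = 15; s(19) = 0; s(20) = 3.
Since (s(19), s(20)) = (s(1), s(2)) = (0, 3) (two consecutive terms determine the rest), the sequence is periodic with period 18.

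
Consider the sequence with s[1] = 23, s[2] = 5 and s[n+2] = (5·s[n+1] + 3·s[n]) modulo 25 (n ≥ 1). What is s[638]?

0

s[1] = 23; s[2] = 5; s[3] = 19; s[4] = 10; s[5] = 7; s[6] = 15; s[7] = 21; s[8] = 0; s[9] = 13; s[10] = 15; s[11] = 14; s[12] = 15; s[13] = 17; s[14] = 5; s[15] = 1; s[16] = 20; s[17] = 3; s[18] = 0; s[19] = 9; s[20] = 20; s[21] = 2; s[22] = 20; s[23] = 6; s[24] = 15; s[25] = 18; s[26] = 10; s[27] = 4; s[28] = 0; s[29] = 12; s[30] = 10; s[31] = 11; s[32] = 10; s[33] = 8; s[34] = 20; s[35] = 24; s[36] = 5; s[37] = 22; s[38] = 0; s[39] = 16; s[40] = 5; s[41] = 23; s[42] = 5.
The sequence repeats with period 40.
(638 - 1) mod 40 = 37, so s[638] = s[38] = 0.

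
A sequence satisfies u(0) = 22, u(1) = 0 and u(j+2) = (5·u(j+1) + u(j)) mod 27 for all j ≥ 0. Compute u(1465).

Listing terms: u(0) = 22, u(1) = 0, u(2) = 22, u(3) = 2, u(4) = 5, u(5) = 0, u(6) = 5, u(7) = 25, u(8) = 22, u(9) = 0.
The sequence repeats with period 8.
So u(1465) = u(0 + ((1465-0) mod 8)) = u(1) = 0.

0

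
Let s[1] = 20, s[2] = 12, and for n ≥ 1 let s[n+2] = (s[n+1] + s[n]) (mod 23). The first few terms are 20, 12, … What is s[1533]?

We have s[1] = 20, s[2] = 12, s[3] = 9, s[4] = 21, s[5] = 7, s[6] = 5, s[7] = 12, s[8] = 17, s[9] = 6, s[10] = 0, s[11] = 6, s[12] = 6, s[13] = 12, s[14] = 18, s[15] = 7, s[16] = 2, s[17] = 9, s[18] = 11, s[19] = 20, s[20] = 8, s[21] = 5, s[22] = 13, s[23] = 18, s[24] = 8, s[25] = 3, s[26] = 11, s[27] = 14, s[28] = 2, s[29] = 16, s[30] = 18, s[31] = 11, s[32] = 6, s[33] = 17, s[34] = 0, s[35] = 17, s[36] = 17, s[37] = 11, s[38] = 5, s[39] = 16, s[40] = 21, s[41] = 14, s[42] = 12, s[43] = 3, s[44] = 15, s[45] = 18, s[46] = 10, s[47] = 5, s[48] = 15, s[49] = 20, s[50] = 12.
The sequence repeats with period 48.
So s[1533] = s[1 + ((1533-1) mod 48)] = s[45] = 18.

18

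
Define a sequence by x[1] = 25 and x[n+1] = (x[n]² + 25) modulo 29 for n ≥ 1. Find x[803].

2

Computing terms: x[1] = 25; x[2] = 12; x[3] = 24; x[4] = 21; x[5] = 2; x[6] = 0; x[7] = 25.
Since x[7] = x[1] = 25, the sequence is periodic with period 6.
So x[803] = x[1 + ((803-1) mod 6)] = x[5] = 2.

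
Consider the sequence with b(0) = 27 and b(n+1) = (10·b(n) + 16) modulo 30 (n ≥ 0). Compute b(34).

b(0) = 27, b(1) = 16, b(2) = 26, b(3) = 6, b(4) = 16.
Since b(4) = b(1) = 16, the sequence is eventually periodic: after a pre-period of length 1 it cycles with period 3.
For n ≥ 1, b(n) depends only on (n - 1) mod 3. (34 - 1) mod 3 = 0, so b(34) = b(1) = 16.

16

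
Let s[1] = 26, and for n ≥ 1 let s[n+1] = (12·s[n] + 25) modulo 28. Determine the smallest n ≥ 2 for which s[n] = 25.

Listing terms: s[1] = 26; s[2] = 1; s[3] = 9; s[4] = 21; s[5] = 25; s[6] = 17; s[7] = 5; s[8] = 1.
Since s[8] = s[2] = 1, the sequence is eventually periodic: after a pre-period of length 1 it cycles with period 6.
The value 25 first appears (with n ≥ 2) at s[5].

5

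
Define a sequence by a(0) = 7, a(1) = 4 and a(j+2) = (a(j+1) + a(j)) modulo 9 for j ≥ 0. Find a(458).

a(0) = 7, a(1) = 4, a(2) = 2, a(3) = 6, a(4) = 8, a(5) = 5, a(6) = 4, a(7) = 0, a(8) = 4, a(9) = 4, a(10) = 8, a(11) = 3, a(12) = 2, a(13) = 5, a(14) = 7, a(15) = 3, a(16) = 1, a(17) = 4, a(18) = 5, a(19) = 0, a(20) = 5, a(21) = 5, a(22) = 1, a(23) = 6, a(24) = 7, a(25) = 4.
Since (a(24), a(25)) = (a(0), a(1)) = (7, 4) (two consecutive terms determine the rest), the sequence is periodic with period 24.
So a(458) = a(0 + ((458-0) mod 24)) = a(2) = 2.

2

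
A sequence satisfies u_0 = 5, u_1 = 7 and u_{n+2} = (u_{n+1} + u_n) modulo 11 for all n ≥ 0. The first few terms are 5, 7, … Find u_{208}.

3

We have u_0 = 5,  u_1 = 7,  u_2 = 1,  u_3 = 8,  u_4 = 9,  u_5 = 6,  u_6 = 4,  u_7 = 10,  u_8 = 3,  u_9 = 2,  u_{10} = 5,  u_{11} = 7.
The sequence repeats with period 10.
So u_{208} = u_{0 + ((208-0) mod 10)} = u_8 = 3.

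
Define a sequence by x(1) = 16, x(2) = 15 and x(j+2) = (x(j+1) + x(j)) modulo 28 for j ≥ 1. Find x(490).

6

Computing terms: x(1) = 16, x(2) = 15, x(3) = 3, x(4) = 18, x(5) = 21, x(6) = 11, x(7) = 4, x(8) = 15, x(9) = 19, x(10) = 6, x(11) = 25, x(12) = 3, x(13) = 0, x(14) = 3, x(15) = 3, x(16) = 6, x(17) = 9, x(18) = 15, x(19) = 24, x(20) = 11, x(21) = 7, x(22) = 18, x(23) = 25, x(24) = 15, x(25) = 12, x(26) = 27, x(27) = 11, x(28) = 10, x(29) = 21, x(30) = 3, x(31) = 24, x(32) = 27, x(33) = 23, x(34) = 22, x(35) = 17, x(36) = 11, x(37) = 0, x(38) = 11, x(39) = 11, x(40) = 22, x(41) = 5, x(42) = 27, x(43) = 4, x(44) = 3, x(45) = 7, x(46) = 10, x(47) = 17, x(48) = 27, x(49) = 16, x(50) = 15.
The sequence repeats with period 48.
So x(490) = x(1 + ((490-1) mod 48)) = x(10) = 6.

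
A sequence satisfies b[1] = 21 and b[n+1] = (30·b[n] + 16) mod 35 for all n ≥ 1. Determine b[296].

Computing terms: b[1] = 21, b[2] = 16, b[3] = 6, b[4] = 21.
The sequence repeats with period 3.
So b[296] = b[1 + ((296-1) mod 3)] = b[2] = 16.

16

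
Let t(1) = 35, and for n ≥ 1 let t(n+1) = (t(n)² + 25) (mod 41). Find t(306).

We have t(1) = 35, t(2) = 20, t(3) = 15, t(4) = 4, t(5) = 0, t(6) = 25, t(7) = 35.
Since t(7) = t(1) = 35, the sequence is periodic with period 6.
So t(306) = t(1 + ((306-1) mod 6)) = t(6) = 25.

25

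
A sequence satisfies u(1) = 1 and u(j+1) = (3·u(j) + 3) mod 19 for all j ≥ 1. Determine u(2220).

Listing terms: u(1) = 1, u(2) = 6, u(3) = 2, u(4) = 9, u(5) = 11, u(6) = 17, u(7) = 16, u(8) = 13, u(9) = 4, u(10) = 15, u(11) = 10, u(12) = 14, u(13) = 7, u(14) = 5, u(15) = 18, u(16) = 0, u(17) = 3, u(18) = 12, u(19) = 1.
Since u(19) = u(1) = 1, the sequence is periodic with period 18.
(2220 - 1) mod 18 = 5, so u(2220) = u(6) = 17.

17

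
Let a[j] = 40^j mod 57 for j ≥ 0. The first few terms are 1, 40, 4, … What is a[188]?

28

Computing terms: a[0] = 1,  a[1] = 40,  a[2] = 4,  a[3] = 46,  a[4] = 16,  a[5] = 13,  a[6] = 7,  a[7] = 52,  a[8] = 28,  a[9] = 37,  a[10] = 55,  a[11] = 34,  a[12] = 49,  a[13] = 22,  a[14] = 25,  a[15] = 31,  a[16] = 43,  a[17] = 10,  a[18] = 1.
The sequence repeats with period 18.
(188 - 0) mod 18 = 8, so a[188] = a[8] = 28.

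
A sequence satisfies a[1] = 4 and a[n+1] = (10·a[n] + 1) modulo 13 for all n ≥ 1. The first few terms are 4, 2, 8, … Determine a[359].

5

Listing terms: a[1] = 4, a[2] = 2, a[3] = 8, a[4] = 3, a[5] = 5, a[6] = 12, a[7] = 4.
The sequence repeats with period 6.
(359 - 1) mod 6 = 4, so a[359] = a[5] = 5.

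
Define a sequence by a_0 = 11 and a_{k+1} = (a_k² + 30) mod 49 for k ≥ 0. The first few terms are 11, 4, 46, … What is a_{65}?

Listing terms: a_0 = 11,  a_1 = 4,  a_2 = 46,  a_3 = 39,  a_4 = 32,  a_5 = 25,  a_6 = 18,  a_7 = 11.
Since a_7 = a_0 = 11, the sequence is periodic with period 7.
So a_{65} = a_{0 + ((65-0) mod 7)} = a_2 = 46.

46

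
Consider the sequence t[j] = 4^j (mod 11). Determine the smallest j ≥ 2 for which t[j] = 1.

5

Listing terms: t[1] = 4; t[2] = 5; t[3] = 9; t[4] = 3; t[5] = 1; t[6] = 4.
The sequence repeats with period 5.
The value 1 first appears (with j ≥ 2) at t[5].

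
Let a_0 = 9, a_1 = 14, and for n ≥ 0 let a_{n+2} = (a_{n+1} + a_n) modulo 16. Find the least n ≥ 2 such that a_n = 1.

Computing terms: a_0 = 9, a_1 = 14, a_2 = 7, a_3 = 5, a_4 = 12, a_5 = 1, a_6 = 13, a_7 = 14, a_8 = 11, a_9 = 9, a_{10} = 4, a_{11} = 13, a_{12} = 1, a_{13} = 14, a_{14} = 15, a_{15} = 13, a_{16} = 12, a_{17} = 9, a_{18} = 5, a_{19} = 14, a_{20} = 3, a_{21} = 1, a_{22} = 4, a_{23} = 5, a_{24} = 9, a_{25} = 14.
Since (a_{24}, a_{25}) = (a_0, a_1) = (9, 14) (two consecutive terms determine the rest), the sequence is periodic with period 24.
The value 1 first appears (with n ≥ 2) at a_5.

5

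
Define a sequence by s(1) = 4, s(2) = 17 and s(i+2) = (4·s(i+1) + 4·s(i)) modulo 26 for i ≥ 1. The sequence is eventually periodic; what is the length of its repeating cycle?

s(1) = 4; s(2) = 17; s(3) = 6; s(4) = 14; s(5) = 2; s(6) = 12; s(7) = 4; s(8) = 12; s(9) = 12; s(10) = 18; s(11) = 16; s(12) = 6; s(13) = 10; s(14) = 12; s(15) = 10; s(16) = 10; s(17) = 2; s(18) = 22; s(19) = 18; s(20) = 4; s(21) = 10; s(22) = 4; s(23) = 4; s(24) = 6; s(25) = 14.
Since (s(24), s(25)) = (s(3), s(4)) = (6, 14) (two consecutive terms determine the rest), the sequence is eventually periodic: after a pre-period of length 2 it cycles with period 21.

21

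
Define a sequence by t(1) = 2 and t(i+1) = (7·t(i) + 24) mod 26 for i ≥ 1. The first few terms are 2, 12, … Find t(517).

2

We have t(1) = 2; t(2) = 12; t(3) = 4; t(4) = 0; t(5) = 24; t(6) = 10; t(7) = 16; t(8) = 6; t(9) = 14; t(10) = 18; t(11) = 20; t(12) = 8; t(13) = 2.
The sequence repeats with period 12.
(517 - 1) mod 12 = 0, so t(517) = t(1) = 2.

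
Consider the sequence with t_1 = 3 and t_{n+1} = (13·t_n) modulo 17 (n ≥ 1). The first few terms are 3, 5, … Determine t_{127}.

Listing terms: t_1 = 3,  t_2 = 5,  t_3 = 14,  t_4 = 12,  t_5 = 3.
Since t_5 = t_1 = 3, the sequence is periodic with period 4.
So t_{127} = t_{1 + ((127-1) mod 4)} = t_3 = 14.

14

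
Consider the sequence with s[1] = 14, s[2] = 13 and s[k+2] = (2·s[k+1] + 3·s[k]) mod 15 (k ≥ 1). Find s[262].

13

Computing terms: s[1] = 14; s[2] = 13; s[3] = 8; s[4] = 10; s[5] = 14; s[6] = 13.
Since (s[5], s[6]) = (s[1], s[2]) = (14, 13) (two consecutive terms determine the rest), the sequence is periodic with period 4.
(262 - 1) mod 4 = 1, so s[262] = s[2] = 13.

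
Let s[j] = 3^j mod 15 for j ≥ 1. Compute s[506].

s[1] = 3; s[2] = 9; s[3] = 12; s[4] = 6; s[5] = 3.
The sequence repeats with period 4.
(506 - 1) mod 4 = 1, so s[506] = s[2] = 9.

9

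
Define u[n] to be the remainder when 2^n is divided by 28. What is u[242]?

4

Listing terms: u[1] = 2, u[2] = 4, u[3] = 8, u[4] = 16, u[5] = 4.
Since u[5] = u[2] = 4, the sequence is eventually periodic: after a pre-period of length 1 it cycles with period 3.
For n ≥ 2, u[n] depends only on (n - 2) mod 3. (242 - 2) mod 3 = 0, so u[242] = u[2] = 4.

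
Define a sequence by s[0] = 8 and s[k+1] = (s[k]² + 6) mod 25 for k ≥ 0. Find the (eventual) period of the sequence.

Listing terms: s[0] = 8,  s[1] = 20,  s[2] = 6,  s[3] = 17,  s[4] = 20.
Since s[4] = s[1] = 20, the sequence is eventually periodic: after a pre-period of length 1 it cycles with period 3.

3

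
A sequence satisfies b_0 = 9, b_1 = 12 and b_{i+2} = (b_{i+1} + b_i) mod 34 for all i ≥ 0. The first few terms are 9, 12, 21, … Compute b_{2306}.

21

Computing terms: b_0 = 9; b_1 = 12; b_2 = 21; b_3 = 33; b_4 = 20; b_5 = 19; b_6 = 5; b_7 = 24; b_8 = 29; b_9 = 19; b_{10} = 14; b_{11} = 33; b_{12} = 13; b_{13} = 12; b_{14} = 25; b_{15} = 3; b_{16} = 28; b_{17} = 31; b_{18} = 25; b_{19} = 22; b_{20} = 13; b_{21} = 1; b_{22} = 14; b_{23} = 15; b_{24} = 29; b_{25} = 10; b_{26} = 5; b_{27} = 15; b_{28} = 20; b_{29} = 1; b_{30} = 21; b_{31} = 22; b_{32} = 9; b_{33} = 31; b_{34} = 6; b_{35} = 3; b_{36} = 9; b_{37} = 12.
Since (b_{36}, b_{37}) = (b_0, b_1) = (9, 12) (two consecutive terms determine the rest), the sequence is periodic with period 36.
So b_{2306} = b_{0 + ((2306-0) mod 36)} = b_2 = 21.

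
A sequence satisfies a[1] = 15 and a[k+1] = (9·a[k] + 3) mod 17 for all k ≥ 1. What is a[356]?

5

We have a[1] = 15; a[2] = 2; a[3] = 4; a[4] = 5; a[5] = 14; a[6] = 10; a[7] = 8; a[8] = 7; a[9] = 15.
The sequence repeats with period 8.
So a[356] = a[1 + ((356-1) mod 8)] = a[4] = 5.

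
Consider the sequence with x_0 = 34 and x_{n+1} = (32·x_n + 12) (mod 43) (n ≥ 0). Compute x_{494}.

6

We have x_0 = 34,  x_1 = 25,  x_2 = 38,  x_3 = 24,  x_4 = 6,  x_5 = 32,  x_6 = 4,  x_7 = 11,  x_8 = 20,  x_9 = 7,  x_{10} = 21,  x_{11} = 39,  x_{12} = 13,  x_{13} = 41,  x_{14} = 34.
Since x_{14} = x_0 = 34, the sequence is periodic with period 14.
(494 - 0) mod 14 = 4, so x_{494} = x_4 = 6.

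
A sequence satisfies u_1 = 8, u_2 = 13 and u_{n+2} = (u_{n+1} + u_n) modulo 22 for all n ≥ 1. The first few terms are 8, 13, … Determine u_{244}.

u_1 = 8; u_2 = 13; u_3 = 21; u_4 = 12; u_5 = 11; u_6 = 1; u_7 = 12; u_8 = 13; u_9 = 3; u_{10} = 16; u_{11} = 19; u_{12} = 13; u_{13} = 10; u_{14} = 1; u_{15} = 11; u_{16} = 12; u_{17} = 1; u_{18} = 13; u_{19} = 14; u_{20} = 5; u_{21} = 19; u_{22} = 2; u_{23} = 21; u_{24} = 1; u_{25} = 0; u_{26} = 1; u_{27} = 1; u_{28} = 2; u_{29} = 3; u_{30} = 5; u_{31} = 8; u_{32} = 13.
The sequence repeats with period 30.
So u_{244} = u_{1 + ((244-1) mod 30)} = u_4 = 12.

12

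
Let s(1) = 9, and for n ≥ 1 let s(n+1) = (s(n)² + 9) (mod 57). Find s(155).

45

We have s(1) = 9; s(2) = 33; s(3) = 15; s(4) = 6; s(5) = 45; s(6) = 39; s(7) = 48; s(8) = 33.
Since s(8) = s(2) = 33, the sequence is eventually periodic: after a pre-period of length 1 it cycles with period 6.
For n ≥ 2, s(n) depends only on (n - 2) mod 6. (155 - 2) mod 6 = 3, so s(155) = s(5) = 45.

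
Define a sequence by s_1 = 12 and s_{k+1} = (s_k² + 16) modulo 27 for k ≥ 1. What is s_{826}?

11

s_1 = 12,  s_2 = 25,  s_3 = 20,  s_4 = 11,  s_5 = 2,  s_6 = 20.
Since s_6 = s_3 = 20, the sequence is eventually periodic: after a pre-period of length 2 it cycles with period 3.
For k ≥ 3, s_k depends only on (k - 3) mod 3. (826 - 3) mod 3 = 1, so s_{826} = s_4 = 11.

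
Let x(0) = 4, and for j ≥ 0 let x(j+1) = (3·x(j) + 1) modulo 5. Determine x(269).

Computing terms: x(0) = 4; x(1) = 3; x(2) = 0; x(3) = 1; x(4) = 4.
Since x(4) = x(0) = 4, the sequence is periodic with period 4.
(269 - 0) mod 4 = 1, so x(269) = x(1) = 3.

3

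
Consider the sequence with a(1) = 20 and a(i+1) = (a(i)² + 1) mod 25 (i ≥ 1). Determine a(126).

2

We have a(1) = 20; a(2) = 1; a(3) = 2; a(4) = 5; a(5) = 1.
Since a(5) = a(2) = 1, the sequence is eventually periodic: after a pre-period of length 1 it cycles with period 3.
For i ≥ 2, a(i) depends only on (i - 2) mod 3. (126 - 2) mod 3 = 1, so a(126) = a(3) = 2.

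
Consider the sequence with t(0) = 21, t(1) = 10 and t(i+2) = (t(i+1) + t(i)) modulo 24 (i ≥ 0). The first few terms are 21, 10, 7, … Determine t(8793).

13

Computing terms: t(0) = 21,  t(1) = 10,  t(2) = 7,  t(3) = 17,  t(4) = 0,  t(5) = 17,  t(6) = 17,  t(7) = 10,  t(8) = 3,  t(9) = 13,  t(10) = 16,  t(11) = 5,  t(12) = 21,  t(13) = 2,  t(14) = 23,  t(15) = 1,  t(16) = 0,  t(17) = 1,  t(18) = 1,  t(19) = 2,  t(20) = 3,  t(21) = 5,  t(22) = 8,  t(23) = 13,  t(24) = 21,  t(25) = 10.
The sequence repeats with period 24.
(8793 - 0) mod 24 = 9, so t(8793) = t(9) = 13.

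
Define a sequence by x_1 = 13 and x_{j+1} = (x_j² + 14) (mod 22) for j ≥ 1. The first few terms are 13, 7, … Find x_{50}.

15

We have x_1 = 13,  x_2 = 7,  x_3 = 19,  x_4 = 1,  x_5 = 15,  x_6 = 19.
Since x_6 = x_3 = 19, the sequence is eventually periodic: after a pre-period of length 2 it cycles with period 3.
For j ≥ 3, x_j depends only on (j - 3) mod 3. (50 - 3) mod 3 = 2, so x_{50} = x_5 = 15.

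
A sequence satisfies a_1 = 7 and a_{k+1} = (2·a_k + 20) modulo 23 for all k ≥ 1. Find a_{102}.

19

Listing terms: a_1 = 7, a_2 = 11, a_3 = 19, a_4 = 12, a_5 = 21, a_6 = 16, a_7 = 6, a_8 = 9, a_9 = 15, a_{10} = 4, a_{11} = 5, a_{12} = 7.
The sequence repeats with period 11.
(102 - 1) mod 11 = 2, so a_{102} = a_3 = 19.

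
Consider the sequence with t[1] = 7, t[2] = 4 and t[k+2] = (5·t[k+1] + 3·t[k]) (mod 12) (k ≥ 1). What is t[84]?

7

Computing terms: t[1] = 7, t[2] = 4, t[3] = 5, t[4] = 1, t[5] = 8, t[6] = 7, t[7] = 11, t[8] = 4, t[9] = 5.
Since (t[8], t[9]) = (t[2], t[3]) = (4, 5) (two consecutive terms determine the rest), the sequence is eventually periodic: after a pre-period of length 1 it cycles with period 6.
For k ≥ 2, t[k] depends only on (k - 2) mod 6. (84 - 2) mod 6 = 4, so t[84] = t[6] = 7.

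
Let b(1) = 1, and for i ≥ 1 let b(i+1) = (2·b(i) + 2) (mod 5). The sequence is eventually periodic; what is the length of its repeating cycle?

Listing terms: b(1) = 1,  b(2) = 4,  b(3) = 0,  b(4) = 2,  b(5) = 1.
Since b(5) = b(1) = 1, the sequence is periodic with period 4.

4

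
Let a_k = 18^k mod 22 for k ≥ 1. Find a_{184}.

14

We have a_1 = 18; a_2 = 16; a_3 = 2; a_4 = 14; a_5 = 10; a_6 = 4; a_7 = 6; a_8 = 20; a_9 = 8; a_{10} = 12; a_{11} = 18.
The sequence repeats with period 10.
(184 - 1) mod 10 = 3, so a_{184} = a_4 = 14.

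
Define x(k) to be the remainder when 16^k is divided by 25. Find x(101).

x(1) = 16, x(2) = 6, x(3) = 21, x(4) = 11, x(5) = 1, x(6) = 16.
The sequence repeats with period 5.
(101 - 1) mod 5 = 0, so x(101) = x(1) = 16.

16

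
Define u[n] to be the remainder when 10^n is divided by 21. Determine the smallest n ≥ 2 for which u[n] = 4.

Listing terms: u[1] = 10; u[2] = 16; u[3] = 13; u[4] = 4; u[5] = 19; u[6] = 1; u[7] = 10.
The sequence repeats with period 6.
The value 4 first appears (with n ≥ 2) at u[4].

4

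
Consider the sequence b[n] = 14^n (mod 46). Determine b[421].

30

b[1] = 14, b[2] = 12, b[3] = 30, b[4] = 6, b[5] = 38, b[6] = 26, b[7] = 42, b[8] = 36, b[9] = 44, b[10] = 18, b[11] = 22, b[12] = 32, b[13] = 34, b[14] = 16, b[15] = 40, b[16] = 8, b[17] = 20, b[18] = 4, b[19] = 10, b[20] = 2, b[21] = 28, b[22] = 24, b[23] = 14.
The sequence repeats with period 22.
(421 - 1) mod 22 = 2, so b[421] = b[3] = 30.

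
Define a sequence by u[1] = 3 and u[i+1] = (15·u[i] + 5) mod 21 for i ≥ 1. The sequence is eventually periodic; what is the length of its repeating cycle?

7

We have u[1] = 3, u[2] = 8, u[3] = 20, u[4] = 11, u[5] = 2, u[6] = 14, u[7] = 5, u[8] = 17, u[9] = 8.
Since u[9] = u[2] = 8, the sequence is eventually periodic: after a pre-period of length 1 it cycles with period 7.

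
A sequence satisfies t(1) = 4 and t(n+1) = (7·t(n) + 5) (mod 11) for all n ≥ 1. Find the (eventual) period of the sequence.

t(1) = 4, t(2) = 0, t(3) = 5, t(4) = 7, t(5) = 10, t(6) = 9, t(7) = 2, t(8) = 8, t(9) = 6, t(10) = 3, t(11) = 4.
The sequence repeats with period 10.

10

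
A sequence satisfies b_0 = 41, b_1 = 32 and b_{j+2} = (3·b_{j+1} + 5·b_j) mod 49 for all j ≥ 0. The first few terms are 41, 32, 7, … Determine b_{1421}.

Listing terms: b_0 = 41, b_1 = 32, b_2 = 7, b_3 = 34, b_4 = 39, b_5 = 42, b_6 = 27, b_7 = 46, b_8 = 28, b_9 = 20, b_{10} = 4, b_{11} = 14, b_{12} = 13, b_{13} = 11, b_{14} = 0, b_{15} = 6, b_{16} = 18, b_{17} = 35, b_{18} = 48, b_{19} = 25, b_{20} = 21, b_{21} = 41, b_{22} = 32.
Since (b_{21}, b_{22}) = (b_0, b_1) = (41, 32) (two consecutive terms determine the rest), the sequence is periodic with period 21.
So b_{1421} = b_{0 + ((1421-0) mod 21)} = b_{14} = 0.

0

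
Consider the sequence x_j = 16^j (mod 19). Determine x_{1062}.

Listing terms: x_1 = 16; x_2 = 9; x_3 = 11; x_4 = 5; x_5 = 4; x_6 = 7; x_7 = 17; x_8 = 6; x_9 = 1; x_{10} = 16.
The sequence repeats with period 9.
So x_{1062} = x_{1 + ((1062-1) mod 9)} = x_9 = 1.

1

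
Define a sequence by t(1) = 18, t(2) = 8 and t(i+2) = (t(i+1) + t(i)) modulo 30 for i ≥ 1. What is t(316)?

16

We have t(1) = 18; t(2) = 8; t(3) = 26; t(4) = 4; t(5) = 0; t(6) = 4; t(7) = 4; t(8) = 8; t(9) = 12; t(10) = 20; t(11) = 2; t(12) = 22; t(13) = 24; t(14) = 16; t(15) = 10; t(16) = 26; t(17) = 6; t(18) = 2; t(19) = 8; t(20) = 10; t(21) = 18; t(22) = 28; t(23) = 16; t(24) = 14; t(25) = 0; t(26) = 14; t(27) = 14; t(28) = 28; t(29) = 12; t(30) = 10; t(31) = 22; t(32) = 2; t(33) = 24; t(34) = 26; t(35) = 20; t(36) = 16; t(37) = 6; t(38) = 22; t(39) = 28; t(40) = 20; t(41) = 18; t(42) = 8.
Since (t(41), t(42)) = (t(1), t(2)) = (18, 8) (two consecutive terms determine the rest), the sequence is periodic with period 40.
(316 - 1) mod 40 = 35, so t(316) = t(36) = 16.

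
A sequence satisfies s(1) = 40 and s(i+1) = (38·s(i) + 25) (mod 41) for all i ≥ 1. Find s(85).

34

s(1) = 40; s(2) = 28; s(3) = 23; s(4) = 38; s(5) = 34; s(6) = 5; s(7) = 10; s(8) = 36; s(9) = 40.
Since s(9) = s(1) = 40, the sequence is periodic with period 8.
(85 - 1) mod 8 = 4, so s(85) = s(5) = 34.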